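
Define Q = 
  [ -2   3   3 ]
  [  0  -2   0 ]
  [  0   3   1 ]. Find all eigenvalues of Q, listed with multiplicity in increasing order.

-2, -2, 1

Characteristic polynomial: p(μ) = μ^3 + 3μ^2 - 4 = (μ - 1)(μ + 2)^2.
Roots (with multiplicity): -2, -2, 1.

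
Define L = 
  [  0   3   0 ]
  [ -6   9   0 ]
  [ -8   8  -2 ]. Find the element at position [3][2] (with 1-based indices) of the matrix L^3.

Characteristic polynomial: μ^3 - 7μ^2 + 36 = (μ - 6)(μ - 3)(μ + 2), so the eigenvalues are -2, 3, 6.
μ=3: eigenvector (1, 1, 0).
μ=6: eigenvector (1, 2, 1).
μ=-2: eigenvector (0, 0, 1).
P = [[1, 1, 0], [1, 2, 0], [0, 1, 1]], D = diag(3, 6, -2), P⁻¹ = [[2, -1, 0], [-1, 1, 0], [1, -1, 1]].
L³ = P·diag(27, 216, -8)·P⁻¹ = [[-162, 189, 0], [-378, 405, 0], [-224, 224, -8]].
The requested entry is 224.

224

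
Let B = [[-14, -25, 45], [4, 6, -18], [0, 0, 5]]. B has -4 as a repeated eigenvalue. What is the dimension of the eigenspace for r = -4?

1

B + 4I = [[-10, -25, 45], [4, 10, -18], [0, 0, 9]].
This matrix has rank 2, so its null space has dimension 3 − 2 = 1.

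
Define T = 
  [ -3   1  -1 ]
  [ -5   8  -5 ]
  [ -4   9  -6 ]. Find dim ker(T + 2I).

T + 2I = [[-1, 1, -1], [-5, 10, -5], [-4, 9, -4]].
This matrix has rank 2, so its null space has dimension 3 − 2 = 1.

1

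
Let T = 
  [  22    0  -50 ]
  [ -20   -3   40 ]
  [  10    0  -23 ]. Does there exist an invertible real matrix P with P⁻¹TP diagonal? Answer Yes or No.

Characteristic polynomial: p(μ) = μ^3 + 4μ^2 - 3μ - 18 = (μ - 2)(μ + 3)^2.
μ = -3 has algebraic multiplicity 2; rank(T + 3I) = 1, so geometric multiplicity = 2.
Every eigenvalue has geometric = algebraic multiplicity, so T is diagonalizable.

Yes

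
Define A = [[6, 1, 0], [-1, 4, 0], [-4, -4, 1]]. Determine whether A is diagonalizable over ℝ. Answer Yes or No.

Characteristic polynomial: p(r) = r^3 - 11r^2 + 35r - 25 = (r - 5)^2(r - 1).
r = 5 has algebraic multiplicity 2; rank(A − 5I) = 2, so geometric multiplicity = 1.
Geometric multiplicity < algebraic multiplicity, so A is not diagonalizable.

No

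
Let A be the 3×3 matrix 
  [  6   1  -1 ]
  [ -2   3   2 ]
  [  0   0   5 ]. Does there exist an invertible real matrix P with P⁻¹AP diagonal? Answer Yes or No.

Characteristic polynomial: p(t) = t^3 - 14t^2 + 65t - 100 = (t - 5)^2(t - 4).
t = 5 has algebraic multiplicity 2; rank(A − 5I) = 1, so geometric multiplicity = 2.
Every eigenvalue has geometric = algebraic multiplicity, so A is diagonalizable.

Yes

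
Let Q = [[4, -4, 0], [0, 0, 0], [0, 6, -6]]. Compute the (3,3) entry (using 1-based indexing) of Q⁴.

Characteristic polynomial: λ^3 + 2λ^2 - 24λ = λ(λ - 4)(λ + 6), so the eigenvalues are -6, 0, 4.
λ=4: eigenvector (1, 0, 0).
λ=0: eigenvector (1, 1, 1).
λ=-6: eigenvector (0, 0, 1).
P = [[1, 1, 0], [0, 1, 0], [0, 1, 1]], D = diag(4, 0, -6), P⁻¹ = [[1, -1, 0], [0, 1, 0], [0, -1, 1]].
Q⁴ = P·diag(256, 0, 1296)·P⁻¹ = [[256, -256, 0], [0, 0, 0], [0, -1296, 1296]].
The requested entry is 1296.

1296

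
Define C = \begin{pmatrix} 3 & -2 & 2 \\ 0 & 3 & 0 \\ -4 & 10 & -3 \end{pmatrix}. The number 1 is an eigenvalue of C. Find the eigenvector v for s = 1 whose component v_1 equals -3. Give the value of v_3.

C − 1I = [[2, -2, 2], [0, 2, 0], [-4, 10, -4]].
Solving (C − 1I)v = 0 gives the eigenspace spanned by (-3, 0, 3).
With v_1 = -3, v = (-3, 0, 3), so v_3 = 3.

3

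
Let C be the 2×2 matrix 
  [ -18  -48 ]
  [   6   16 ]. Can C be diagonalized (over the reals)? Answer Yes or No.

Characteristic polynomial: p(μ) = μ^2 + 2μ = μ(μ + 2).
All 2 eigenvalues are distinct, so C is diagonalizable.

Yes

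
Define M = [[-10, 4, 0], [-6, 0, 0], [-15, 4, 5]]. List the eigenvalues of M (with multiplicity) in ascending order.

Characteristic polynomial: p(μ) = μ^3 + 5μ^2 - 26μ - 120 = (μ - 5)(μ + 4)(μ + 6).
Roots (with multiplicity): -6, -4, 5.

-6, -4, 5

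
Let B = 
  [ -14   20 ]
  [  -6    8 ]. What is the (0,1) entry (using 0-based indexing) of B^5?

9920

Characteristic polynomial: s^2 + 6s + 8 = (s + 2)(s + 4), so the eigenvalues are -4, -2.
s=-2: eigenvector (-5, -3).
s=-4: eigenvector (2, 1).
P = [[-5, 2], [-3, 1]], D = diag(-2, -4), P⁻¹ = [[1, -2], [3, -5]].
B⁵ = P·diag(-32, -1024)·P⁻¹ = [[-5984, 9920], [-2976, 4928]].
The requested entry is 9920.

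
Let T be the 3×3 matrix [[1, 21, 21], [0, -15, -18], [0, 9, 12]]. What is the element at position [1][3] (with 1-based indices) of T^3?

Characteristic polynomial: s^3 + 2s^2 - 21s + 18 = (s - 3)(s - 1)(s + 6), so the eigenvalues are -6, 1, 3.
s=1: eigenvector (1, 0, 0).
s=3: eigenvector (0, 1, -1).
s=-6: eigenvector (-3, 2, -1).
P = [[1, 0, -3], [0, 1, 2], [0, -1, -1]], D = diag(1, 3, -6), P⁻¹ = [[1, 3, 3], [0, -1, -2], [0, 1, 1]].
T³ = P·diag(1, 27, -216)·P⁻¹ = [[1, 651, 651], [0, -459, -486], [0, 243, 270]].
The requested entry is 651.

651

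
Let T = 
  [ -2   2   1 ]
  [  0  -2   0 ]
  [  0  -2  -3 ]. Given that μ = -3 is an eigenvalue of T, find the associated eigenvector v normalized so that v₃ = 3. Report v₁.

-3

T + 3I = [[1, 2, 1], [0, 1, 0], [0, -2, 0]].
Solving (T + 3I)v = 0 gives the eigenspace spanned by (-3, 0, 3).
With v₃ = 3, v = (-3, 0, 3), so v₁ = -3.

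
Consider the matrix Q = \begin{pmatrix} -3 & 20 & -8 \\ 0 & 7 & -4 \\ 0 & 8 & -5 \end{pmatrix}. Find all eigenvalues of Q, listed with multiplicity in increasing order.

Characteristic polynomial: p(λ) = λ^3 + λ^2 - 9λ - 9 = (λ - 3)(λ + 1)(λ + 3).
Roots (with multiplicity): -3, -1, 3.

-3, -1, 3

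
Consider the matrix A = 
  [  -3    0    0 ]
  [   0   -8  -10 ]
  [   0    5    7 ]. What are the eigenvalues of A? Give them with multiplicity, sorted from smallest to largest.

-3, -3, 2

Characteristic polynomial: p(r) = r^3 + 4r^2 - 3r - 18 = (r - 2)(r + 3)^2.
Roots (with multiplicity): -3, -3, 2.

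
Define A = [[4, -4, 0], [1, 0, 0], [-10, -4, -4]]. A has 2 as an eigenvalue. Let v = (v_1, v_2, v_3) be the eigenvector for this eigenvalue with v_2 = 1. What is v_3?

-4

A − 2I = [[2, -4, 0], [1, -2, 0], [-10, -4, -6]].
Solving (A − 2I)v = 0 gives the eigenspace spanned by (2, 1, -4).
With v_2 = 1, v = (2, 1, -4), so v_3 = -4.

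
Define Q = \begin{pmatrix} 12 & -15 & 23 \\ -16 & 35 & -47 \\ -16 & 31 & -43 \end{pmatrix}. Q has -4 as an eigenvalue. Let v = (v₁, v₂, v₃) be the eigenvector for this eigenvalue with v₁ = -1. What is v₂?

2

Q + 4I = [[16, -15, 23], [-16, 39, -47], [-16, 31, -39]].
Solving (Q + 4I)v = 0 gives the eigenspace spanned by (-1, 2, 2).
With v₁ = -1, v = (-1, 2, 2), so v₂ = 2.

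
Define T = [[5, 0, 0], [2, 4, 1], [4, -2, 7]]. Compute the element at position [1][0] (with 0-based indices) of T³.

Characteristic polynomial: μ^3 - 16μ^2 + 85μ - 150 = (μ - 6)(μ - 5)^2, so the eigenvalues are 5, 5, 6.
μ=5: eigenvector (0, -1, -1).
μ=6: eigenvector (0, 1, 2).
μ=5: eigenvector (1, -2, -4).
P = [[0, 0, 1], [-1, 1, -2], [-1, 2, -4]], D = diag(5, 6, 5), P⁻¹ = [[0, -2, 1], [2, -1, 1], [1, 0, 0]].
T³ = P·diag(125, 216, 125)·P⁻¹ = [[125, 0, 0], [182, 34, 91], [364, -182, 307]].
The requested entry is 182.

182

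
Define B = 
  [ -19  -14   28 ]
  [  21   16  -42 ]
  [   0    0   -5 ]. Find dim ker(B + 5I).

2

B + 5I = [[-14, -14, 28], [21, 21, -42], [0, 0, 0]].
This matrix has rank 1, so its null space has dimension 3 − 1 = 2.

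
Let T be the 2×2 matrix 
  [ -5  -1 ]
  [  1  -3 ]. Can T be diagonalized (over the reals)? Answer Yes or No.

No

Characteristic polynomial: p(μ) = μ^2 + 8μ + 16 = (μ + 4)^2.
μ = -4 has algebraic multiplicity 2; rank(T + 4I) = 1, so geometric multiplicity = 1.
Geometric multiplicity < algebraic multiplicity, so T is not diagonalizable.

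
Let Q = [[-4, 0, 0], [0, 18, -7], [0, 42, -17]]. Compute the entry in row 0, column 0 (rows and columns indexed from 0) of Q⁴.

256

Characteristic polynomial: s^3 + 3s^2 - 16s - 48 = (s - 4)(s + 3)(s + 4), so the eigenvalues are -4, -3, 4.
s=-4: eigenvector (1, 0, 0).
s=4: eigenvector (0, 1, 2).
s=-3: eigenvector (0, 1, 3).
P = [[1, 0, 0], [0, 1, 1], [0, 2, 3]], D = diag(-4, 4, -3), P⁻¹ = [[1, 0, 0], [0, 3, -1], [0, -2, 1]].
Q⁴ = P·diag(256, 256, 81)·P⁻¹ = [[256, 0, 0], [0, 606, -175], [0, 1050, -269]].
The requested entry is 256.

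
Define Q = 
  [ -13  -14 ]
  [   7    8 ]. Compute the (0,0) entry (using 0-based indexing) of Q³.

-433

Characteristic polynomial: s^2 + 5s - 6 = (s - 1)(s + 6), so the eigenvalues are -6, 1.
s=-6: eigenvector (2, -1).
s=1: eigenvector (-1, 1).
P = [[2, -1], [-1, 1]], D = diag(-6, 1), P⁻¹ = [[1, 1], [1, 2]].
Q³ = P·diag(-216, 1)·P⁻¹ = [[-433, -434], [217, 218]].
The requested entry is -433.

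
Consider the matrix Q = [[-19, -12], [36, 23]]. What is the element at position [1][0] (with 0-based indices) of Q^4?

Characteristic polynomial: r^2 - 4r - 5 = (r - 5)(r + 1), so the eigenvalues are -1, 5.
r=-1: eigenvector (2, -3).
r=5: eigenvector (-1, 2).
P = [[2, -1], [-3, 2]], D = diag(-1, 5), P⁻¹ = [[2, 1], [3, 2]].
Q⁴ = P·diag(1, 625)·P⁻¹ = [[-1871, -1248], [3744, 2497]].
The requested entry is 3744.

3744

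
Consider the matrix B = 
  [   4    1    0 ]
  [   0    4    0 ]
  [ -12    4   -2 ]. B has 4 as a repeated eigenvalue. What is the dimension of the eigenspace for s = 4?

B − 4I = [[0, 1, 0], [0, 0, 0], [-12, 4, -6]].
This matrix has rank 2, so its null space has dimension 3 − 2 = 1.

1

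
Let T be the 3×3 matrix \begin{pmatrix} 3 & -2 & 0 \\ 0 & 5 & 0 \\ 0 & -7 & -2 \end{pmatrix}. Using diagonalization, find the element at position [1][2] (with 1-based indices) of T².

-16

Characteristic polynomial: μ^3 - 6μ^2 - μ + 30 = (μ - 5)(μ - 3)(μ + 2), so the eigenvalues are -2, 3, 5.
μ=3: eigenvector (1, 0, 0).
μ=5: eigenvector (-1, 1, -1).
μ=-2: eigenvector (0, 0, 1).
P = [[1, -1, 0], [0, 1, 0], [0, -1, 1]], D = diag(3, 5, -2), P⁻¹ = [[1, 1, 0], [0, 1, 0], [0, 1, 1]].
T² = P·diag(9, 25, 4)·P⁻¹ = [[9, -16, 0], [0, 25, 0], [0, -21, 4]].
The requested entry is -16.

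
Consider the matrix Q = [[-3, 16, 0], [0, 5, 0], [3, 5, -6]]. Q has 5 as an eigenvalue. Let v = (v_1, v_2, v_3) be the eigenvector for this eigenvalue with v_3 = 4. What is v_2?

Q − 5I = [[-8, 16, 0], [0, 0, 0], [3, 5, -11]].
Solving (Q − 5I)v = 0 gives the eigenspace spanned by (8, 4, 4).
With v_3 = 4, v = (8, 4, 4), so v_2 = 4.

4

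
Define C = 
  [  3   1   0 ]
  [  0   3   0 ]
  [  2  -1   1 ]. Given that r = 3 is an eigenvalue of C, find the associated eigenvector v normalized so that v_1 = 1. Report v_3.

1

C − 3I = [[0, 1, 0], [0, 0, 0], [2, -1, -2]].
Solving (C − 3I)v = 0 gives the eigenspace spanned by (1, 0, 1).
With v_1 = 1, v = (1, 0, 1), so v_3 = 1.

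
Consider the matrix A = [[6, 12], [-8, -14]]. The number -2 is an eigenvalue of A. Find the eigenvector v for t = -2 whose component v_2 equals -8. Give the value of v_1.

12

A + 2I = [[8, 12], [-8, -12]].
Solving (A + 2I)v = 0 gives the eigenspace spanned by (12, -8).
With v_2 = -8, v = (12, -8), so v_1 = 12.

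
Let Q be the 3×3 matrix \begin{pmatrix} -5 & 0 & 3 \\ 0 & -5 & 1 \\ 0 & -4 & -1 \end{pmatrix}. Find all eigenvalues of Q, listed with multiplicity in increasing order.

-5, -3, -3

Characteristic polynomial: p(r) = r^3 + 11r^2 + 39r + 45 = (r + 3)^2(r + 5).
Roots (with multiplicity): -5, -3, -3.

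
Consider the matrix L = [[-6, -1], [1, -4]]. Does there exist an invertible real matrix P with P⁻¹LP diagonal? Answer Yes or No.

Characteristic polynomial: p(μ) = μ^2 + 10μ + 25 = (μ + 5)^2.
μ = -5 has algebraic multiplicity 2; rank(L + 5I) = 1, so geometric multiplicity = 1.
Geometric multiplicity < algebraic multiplicity, so L is not diagonalizable.

No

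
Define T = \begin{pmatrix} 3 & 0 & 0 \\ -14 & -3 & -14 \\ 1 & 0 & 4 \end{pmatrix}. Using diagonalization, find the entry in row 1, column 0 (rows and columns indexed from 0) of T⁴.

Characteristic polynomial: s^3 - 4s^2 - 9s + 36 = (s - 4)(s - 3)(s + 3), so the eigenvalues are -3, 3, 4.
s=3: eigenvector (1, 0, -1).
s=-3: eigenvector (0, 1, 0).
s=4: eigenvector (0, -2, 1).
P = [[1, 0, 0], [0, 1, -2], [-1, 0, 1]], D = diag(3, -3, 4), P⁻¹ = [[1, 0, 0], [2, 1, 2], [1, 0, 1]].
T⁴ = P·diag(81, 81, 256)·P⁻¹ = [[81, 0, 0], [-350, 81, -350], [175, 0, 256]].
The requested entry is -350.

-350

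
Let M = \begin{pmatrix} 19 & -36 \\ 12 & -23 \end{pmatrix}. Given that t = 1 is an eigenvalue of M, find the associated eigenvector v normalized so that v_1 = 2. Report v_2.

1

M − 1I = [[18, -36], [12, -24]].
Solving (M − 1I)v = 0 gives the eigenspace spanned by (2, 1).
With v_1 = 2, v = (2, 1), so v_2 = 1.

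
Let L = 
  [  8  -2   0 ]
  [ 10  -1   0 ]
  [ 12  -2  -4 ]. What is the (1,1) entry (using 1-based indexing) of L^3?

Characteristic polynomial: μ^3 - 3μ^2 - 16μ + 48 = (μ - 4)(μ - 3)(μ + 4), so the eigenvalues are -4, 3, 4.
μ=3: eigenvector (2, 5, 2).
μ=4: eigenvector (1, 2, 1).
μ=-4: eigenvector (0, 0, 1).
P = [[2, 1, 0], [5, 2, 0], [2, 1, 1]], D = diag(3, 4, -4), P⁻¹ = [[-2, 1, 0], [5, -2, 0], [-1, 0, 1]].
L³ = P·diag(27, 64, -64)·P⁻¹ = [[212, -74, 0], [370, -121, 0], [276, -74, -64]].
The requested entry is 212.

212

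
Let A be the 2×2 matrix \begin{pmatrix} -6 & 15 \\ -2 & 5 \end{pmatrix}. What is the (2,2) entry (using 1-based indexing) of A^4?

Characteristic polynomial: λ^2 + λ = λ(λ + 1), so the eigenvalues are -1, 0.
λ=-1: eigenvector (3, 1).
λ=0: eigenvector (-5, -2).
P = [[3, -5], [1, -2]], D = diag(-1, 0), P⁻¹ = [[2, -5], [1, -3]].
A⁴ = P·diag(1, 0)·P⁻¹ = [[6, -15], [2, -5]].
The requested entry is -5.

-5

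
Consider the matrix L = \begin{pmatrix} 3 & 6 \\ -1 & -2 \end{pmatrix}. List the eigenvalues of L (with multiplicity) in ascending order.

0, 1

Characteristic polynomial: p(s) = s^2 - s = s(s - 1).
Roots (with multiplicity): 0, 1.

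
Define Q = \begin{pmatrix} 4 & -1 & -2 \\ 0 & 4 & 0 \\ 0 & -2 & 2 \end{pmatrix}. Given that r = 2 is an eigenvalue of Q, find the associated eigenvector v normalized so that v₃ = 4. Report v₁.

Q − 2I = [[2, -1, -2], [0, 2, 0], [0, -2, 0]].
Solving (Q − 2I)v = 0 gives the eigenspace spanned by (4, 0, 4).
With v₃ = 4, v = (4, 0, 4), so v₁ = 4.

4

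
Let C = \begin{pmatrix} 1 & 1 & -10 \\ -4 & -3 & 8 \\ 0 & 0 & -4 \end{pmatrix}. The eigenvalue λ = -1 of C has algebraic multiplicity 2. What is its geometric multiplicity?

C + 1I = [[2, 1, -10], [-4, -2, 8], [0, 0, -3]].
This matrix has rank 2, so its null space has dimension 3 − 2 = 1.

1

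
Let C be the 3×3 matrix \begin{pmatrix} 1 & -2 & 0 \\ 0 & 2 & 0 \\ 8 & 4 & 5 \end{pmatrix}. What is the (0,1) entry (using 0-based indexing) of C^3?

-14

Characteristic polynomial: λ^3 - 8λ^2 + 17λ - 10 = (λ - 5)(λ - 2)(λ - 1), so the eigenvalues are 1, 2, 5.
λ=1: eigenvector (1, 0, -2).
λ=2: eigenvector (-2, 1, 4).
λ=5: eigenvector (0, 0, 1).
P = [[1, -2, 0], [0, 1, 0], [-2, 4, 1]], D = diag(1, 2, 5), P⁻¹ = [[1, 2, 0], [0, 1, 0], [2, 0, 1]].
C³ = P·diag(1, 8, 125)·P⁻¹ = [[1, -14, 0], [0, 8, 0], [248, 28, 125]].
The requested entry is -14.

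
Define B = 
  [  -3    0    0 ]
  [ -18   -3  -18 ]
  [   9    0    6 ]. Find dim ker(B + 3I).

B + 3I = [[0, 0, 0], [-18, 0, -18], [9, 0, 9]].
This matrix has rank 1, so its null space has dimension 3 − 1 = 2.

2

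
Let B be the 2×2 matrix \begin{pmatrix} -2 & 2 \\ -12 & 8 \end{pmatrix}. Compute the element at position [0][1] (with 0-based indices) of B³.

56

Characteristic polynomial: t^2 - 6t + 8 = (t - 4)(t - 2), so the eigenvalues are 2, 4.
t=2: eigenvector (1, 2).
t=4: eigenvector (1, 3).
P = [[1, 1], [2, 3]], D = diag(2, 4), P⁻¹ = [[3, -1], [-2, 1]].
B³ = P·diag(8, 64)·P⁻¹ = [[-104, 56], [-336, 176]].
The requested entry is 56.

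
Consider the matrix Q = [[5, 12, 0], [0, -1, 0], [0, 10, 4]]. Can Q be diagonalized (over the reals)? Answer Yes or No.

Yes

Characteristic polynomial: p(t) = t^3 - 8t^2 + 11t + 20 = (t - 5)(t - 4)(t + 1).
All 3 eigenvalues are distinct, so Q is diagonalizable.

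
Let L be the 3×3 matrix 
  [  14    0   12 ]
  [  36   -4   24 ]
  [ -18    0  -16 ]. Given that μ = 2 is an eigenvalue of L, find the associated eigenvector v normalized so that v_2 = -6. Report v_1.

L − 2I = [[12, 0, 12], [36, -6, 24], [-18, 0, -18]].
Solving (L − 2I)v = 0 gives the eigenspace spanned by (-3, -6, 3).
With v_2 = -6, v = (-3, -6, 3), so v_1 = -3.

-3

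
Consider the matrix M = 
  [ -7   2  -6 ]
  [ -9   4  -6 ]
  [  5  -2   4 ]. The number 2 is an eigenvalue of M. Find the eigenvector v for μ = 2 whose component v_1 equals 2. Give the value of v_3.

-2

M − 2I = [[-9, 2, -6], [-9, 2, -6], [5, -2, 2]].
Solving (M − 2I)v = 0 gives the eigenspace spanned by (2, 3, -2).
With v_1 = 2, v = (2, 3, -2), so v_3 = -2.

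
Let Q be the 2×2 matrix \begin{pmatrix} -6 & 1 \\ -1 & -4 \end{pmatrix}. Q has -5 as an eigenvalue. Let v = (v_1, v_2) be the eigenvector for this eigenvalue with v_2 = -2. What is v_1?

Q + 5I = [[-1, 1], [-1, 1]].
Solving (Q + 5I)v = 0 gives the eigenspace spanned by (-2, -2).
With v_2 = -2, v = (-2, -2), so v_1 = -2.

-2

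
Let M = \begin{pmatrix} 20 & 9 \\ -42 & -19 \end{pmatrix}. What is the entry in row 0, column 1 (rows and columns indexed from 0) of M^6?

189

Characteristic polynomial: s^2 - s - 2 = (s - 2)(s + 1), so the eigenvalues are -1, 2.
s=-1: eigenvector (-3, 7).
s=2: eigenvector (1, -2).
P = [[-3, 1], [7, -2]], D = diag(-1, 2), P⁻¹ = [[2, 1], [7, 3]].
M⁶ = P·diag(1, 64)·P⁻¹ = [[442, 189], [-882, -377]].
The requested entry is 189.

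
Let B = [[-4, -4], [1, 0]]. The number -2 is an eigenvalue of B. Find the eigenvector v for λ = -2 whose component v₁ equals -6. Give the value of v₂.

3

B + 2I = [[-2, -4], [1, 2]].
Solving (B + 2I)v = 0 gives the eigenspace spanned by (-6, 3).
With v₁ = -6, v = (-6, 3), so v₂ = 3.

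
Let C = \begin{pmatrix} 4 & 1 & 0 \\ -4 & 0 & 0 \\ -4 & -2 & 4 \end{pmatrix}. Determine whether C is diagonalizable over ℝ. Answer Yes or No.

Characteristic polynomial: p(r) = r^3 - 8r^2 + 20r - 16 = (r - 4)(r - 2)^2.
r = 2 has algebraic multiplicity 2; rank(C − 2I) = 2, so geometric multiplicity = 1.
Geometric multiplicity < algebraic multiplicity, so C is not diagonalizable.

No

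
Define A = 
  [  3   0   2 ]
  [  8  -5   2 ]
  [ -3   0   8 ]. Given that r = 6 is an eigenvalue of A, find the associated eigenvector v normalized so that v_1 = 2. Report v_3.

3

A − 6I = [[-3, 0, 2], [8, -11, 2], [-3, 0, 2]].
Solving (A − 6I)v = 0 gives the eigenspace spanned by (2, 2, 3).
With v_1 = 2, v = (2, 2, 3), so v_3 = 3.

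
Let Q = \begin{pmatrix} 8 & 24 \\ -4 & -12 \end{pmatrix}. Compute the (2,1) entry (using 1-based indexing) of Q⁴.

Characteristic polynomial: s^2 + 4s = s(s + 4), so the eigenvalues are -4, 0.
s=-4: eigenvector (-2, 1).
s=0: eigenvector (-3, 1).
P = [[-2, -3], [1, 1]], D = diag(-4, 0), P⁻¹ = [[1, 3], [-1, -2]].
Q⁴ = P·diag(256, 0)·P⁻¹ = [[-512, -1536], [256, 768]].
The requested entry is 256.

256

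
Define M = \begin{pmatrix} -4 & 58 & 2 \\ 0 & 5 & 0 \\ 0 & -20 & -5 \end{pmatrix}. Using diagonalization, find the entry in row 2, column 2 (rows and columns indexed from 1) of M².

Characteristic polynomial: λ^3 + 4λ^2 - 25λ - 100 = (λ - 5)(λ + 4)(λ + 5), so the eigenvalues are -5, -4, 5.
λ=-4: eigenvector (1, 0, 0).
λ=-5: eigenvector (-2, 0, 1).
λ=5: eigenvector (6, 1, -2).
P = [[1, -2, 6], [0, 0, 1], [0, 1, -2]], D = diag(-4, -5, 5), P⁻¹ = [[1, -2, 2], [0, 2, 1], [0, 1, 0]].
M² = P·diag(16, 25, 25)·P⁻¹ = [[16, 18, -18], [0, 25, 0], [0, 0, 25]].
The requested entry is 25.

25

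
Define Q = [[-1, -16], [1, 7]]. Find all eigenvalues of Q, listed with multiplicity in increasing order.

3, 3

Characteristic polynomial: p(λ) = λ^2 - 6λ + 9 = (λ - 3)^2.
Roots (with multiplicity): 3, 3.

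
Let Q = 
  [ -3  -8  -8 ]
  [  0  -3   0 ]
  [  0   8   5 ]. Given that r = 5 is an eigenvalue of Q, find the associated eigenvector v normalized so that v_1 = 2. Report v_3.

-2

Q − 5I = [[-8, -8, -8], [0, -8, 0], [0, 8, 0]].
Solving (Q − 5I)v = 0 gives the eigenspace spanned by (2, 0, -2).
With v_1 = 2, v = (2, 0, -2), so v_3 = -2.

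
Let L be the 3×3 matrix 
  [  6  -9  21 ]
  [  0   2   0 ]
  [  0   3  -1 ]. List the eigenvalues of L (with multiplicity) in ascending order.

Characteristic polynomial: p(t) = t^3 - 7t^2 + 4t + 12 = (t - 6)(t - 2)(t + 1).
Roots (with multiplicity): -1, 2, 6.

-1, 2, 6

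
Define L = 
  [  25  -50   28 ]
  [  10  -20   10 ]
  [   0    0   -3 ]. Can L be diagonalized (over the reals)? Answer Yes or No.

Characteristic polynomial: p(r) = r^3 - 2r^2 - 15r = r(r - 5)(r + 3).
All 3 eigenvalues are distinct, so L is diagonalizable.

Yes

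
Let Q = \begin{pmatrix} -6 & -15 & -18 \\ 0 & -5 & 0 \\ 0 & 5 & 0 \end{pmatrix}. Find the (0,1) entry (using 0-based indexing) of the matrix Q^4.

Characteristic polynomial: t^3 + 11t^2 + 30t = t(t + 5)(t + 6), so the eigenvalues are -6, -5, 0.
t=-6: eigenvector (1, 0, 0).
t=-5: eigenvector (3, 1, -1).
t=0: eigenvector (-3, 0, 1).
P = [[1, 3, -3], [0, 1, 0], [0, -1, 1]], D = diag(-6, -5, 0), P⁻¹ = [[1, 0, 3], [0, 1, 0], [0, 1, 1]].
Q⁴ = P·diag(1296, 625, 0)·P⁻¹ = [[1296, 1875, 3888], [0, 625, 0], [0, -625, 0]].
The requested entry is 1875.

1875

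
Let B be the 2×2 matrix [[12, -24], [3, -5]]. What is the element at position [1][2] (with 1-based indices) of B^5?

Characteristic polynomial: s^2 - 7s + 12 = (s - 4)(s - 3), so the eigenvalues are 3, 4.
s=3: eigenvector (-8, -3).
s=4: eigenvector (3, 1).
P = [[-8, 3], [-3, 1]], D = diag(3, 4), P⁻¹ = [[1, -3], [3, -8]].
B⁵ = P·diag(243, 1024)·P⁻¹ = [[7272, -18744], [2343, -6005]].
The requested entry is -18744.

-18744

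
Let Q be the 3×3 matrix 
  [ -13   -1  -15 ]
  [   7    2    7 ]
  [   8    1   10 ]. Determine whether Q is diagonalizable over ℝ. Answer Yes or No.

No

Characteristic polynomial: p(r) = r^3 + r^2 - 16r + 20 = (r - 2)^2(r + 5).
r = 2 has algebraic multiplicity 2; rank(Q − 2I) = 2, so geometric multiplicity = 1.
Geometric multiplicity < algebraic multiplicity, so Q is not diagonalizable.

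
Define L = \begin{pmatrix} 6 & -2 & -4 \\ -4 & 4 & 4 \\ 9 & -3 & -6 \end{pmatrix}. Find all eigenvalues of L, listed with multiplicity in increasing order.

Characteristic polynomial: p(λ) = λ^3 - 4λ^2 + 4λ = λ(λ - 2)^2.
Roots (with multiplicity): 0, 2, 2.

0, 2, 2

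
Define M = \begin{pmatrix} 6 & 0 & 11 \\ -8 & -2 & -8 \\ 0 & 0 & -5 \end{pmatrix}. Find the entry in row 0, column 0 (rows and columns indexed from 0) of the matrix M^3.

216

Characteristic polynomial: μ^3 + μ^2 - 32μ - 60 = (μ - 6)(μ + 2)(μ + 5), so the eigenvalues are -5, -2, 6.
μ=6: eigenvector (1, -1, 0).
μ=-5: eigenvector (-1, 0, 1).
μ=-2: eigenvector (0, 1, 0).
P = [[1, -1, 0], [-1, 0, 1], [0, 1, 0]], D = diag(6, -5, -2), P⁻¹ = [[1, 0, 1], [0, 0, 1], [1, 1, 1]].
M³ = P·diag(216, -125, -8)·P⁻¹ = [[216, 0, 341], [-224, -8, -224], [0, 0, -125]].
The requested entry is 216.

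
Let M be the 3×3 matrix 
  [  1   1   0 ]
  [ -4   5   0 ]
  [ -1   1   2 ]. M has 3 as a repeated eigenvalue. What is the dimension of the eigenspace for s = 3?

M − 3I = [[-2, 1, 0], [-4, 2, 0], [-1, 1, -1]].
This matrix has rank 2, so its null space has dimension 3 − 2 = 1.

1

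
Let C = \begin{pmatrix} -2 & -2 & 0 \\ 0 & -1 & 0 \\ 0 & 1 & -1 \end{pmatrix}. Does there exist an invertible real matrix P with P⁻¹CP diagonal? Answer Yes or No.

Characteristic polynomial: p(s) = s^3 + 4s^2 + 5s + 2 = (s + 1)^2(s + 2).
s = -1 has algebraic multiplicity 2; rank(C + 1I) = 2, so geometric multiplicity = 1.
Geometric multiplicity < algebraic multiplicity, so C is not diagonalizable.

No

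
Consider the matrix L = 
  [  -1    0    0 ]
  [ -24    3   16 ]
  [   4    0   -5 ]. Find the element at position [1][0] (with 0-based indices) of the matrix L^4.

Characteristic polynomial: λ^3 + 3λ^2 - 13λ - 15 = (λ - 3)(λ + 1)(λ + 5), so the eigenvalues are -5, -1, 3.
λ=-1: eigenvector (1, 2, 1).
λ=-5: eigenvector (0, -2, 1).
λ=3: eigenvector (0, 1, 0).
P = [[1, 0, 0], [2, -2, 1], [1, 1, 0]], D = diag(-1, -5, 3), P⁻¹ = [[1, 0, 0], [-1, 0, 1], [-4, 1, 2]].
L⁴ = P·diag(1, 625, 81)·P⁻¹ = [[1, 0, 0], [928, 81, -1088], [-624, 0, 625]].
The requested entry is 928.

928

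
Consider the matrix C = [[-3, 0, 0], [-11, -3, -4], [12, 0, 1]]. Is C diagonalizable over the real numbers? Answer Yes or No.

Characteristic polynomial: p(λ) = λ^3 + 5λ^2 + 3λ - 9 = (λ - 1)(λ + 3)^2.
λ = -3 has algebraic multiplicity 2; rank(C + 3I) = 2, so geometric multiplicity = 1.
Geometric multiplicity < algebraic multiplicity, so C is not diagonalizable.

No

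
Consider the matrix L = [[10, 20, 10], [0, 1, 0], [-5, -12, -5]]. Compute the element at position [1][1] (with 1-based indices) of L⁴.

Characteristic polynomial: μ^3 - 6μ^2 + 5μ = μ(μ - 5)(μ - 1), so the eigenvalues are 0, 1, 5.
μ=1: eigenvector (0, 1, -2).
μ=0: eigenvector (-1, 0, 1).
μ=5: eigenvector (-2, 0, 1).
P = [[0, -1, -2], [1, 0, 0], [-2, 1, 1]], D = diag(1, 0, 5), P⁻¹ = [[0, 1, 0], [1, 4, 2], [-1, -2, -1]].
L⁴ = P·diag(1, 0, 625)·P⁻¹ = [[1250, 2500, 1250], [0, 1, 0], [-625, -1252, -625]].
The requested entry is 1250.

1250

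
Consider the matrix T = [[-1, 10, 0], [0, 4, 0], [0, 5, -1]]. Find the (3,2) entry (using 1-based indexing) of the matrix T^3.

Characteristic polynomial: r^3 - 2r^2 - 7r - 4 = (r - 4)(r + 1)^2, so the eigenvalues are -1, -1, 4.
r=4: eigenvector (2, 1, 1).
r=-1: eigenvector (1, 0, 0).
r=-1: eigenvector (0, 0, 1).
P = [[2, 1, 0], [1, 0, 0], [1, 0, 1]], D = diag(4, -1, -1), P⁻¹ = [[0, 1, 0], [1, -2, 0], [0, -1, 1]].
T³ = P·diag(64, -1, -1)·P⁻¹ = [[-1, 130, 0], [0, 64, 0], [0, 65, -1]].
The requested entry is 65.

65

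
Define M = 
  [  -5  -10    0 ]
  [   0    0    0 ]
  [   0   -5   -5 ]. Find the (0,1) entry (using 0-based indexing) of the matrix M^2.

50

Characteristic polynomial: r^3 + 10r^2 + 25r = r(r + 5)^2, so the eigenvalues are -5, -5, 0.
r=-5: eigenvector (1, 0, 0).
r=0: eigenvector (-2, 1, -1).
r=-5: eigenvector (1, 0, 1).
P = [[1, -2, 1], [0, 1, 0], [0, -1, 1]], D = diag(-5, 0, -5), P⁻¹ = [[1, 1, -1], [0, 1, 0], [0, 1, 1]].
M² = P·diag(25, 0, 25)·P⁻¹ = [[25, 50, 0], [0, 0, 0], [0, 25, 25]].
The requested entry is 50.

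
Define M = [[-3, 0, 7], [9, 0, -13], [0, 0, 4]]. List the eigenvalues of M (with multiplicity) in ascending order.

-3, 0, 4

Characteristic polynomial: p(t) = t^3 - t^2 - 12t = t(t - 4)(t + 3).
Roots (with multiplicity): -3, 0, 4.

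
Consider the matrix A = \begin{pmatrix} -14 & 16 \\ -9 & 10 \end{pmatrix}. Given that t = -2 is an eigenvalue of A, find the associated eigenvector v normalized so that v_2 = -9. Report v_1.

A + 2I = [[-12, 16], [-9, 12]].
Solving (A + 2I)v = 0 gives the eigenspace spanned by (-12, -9).
With v_2 = -9, v = (-12, -9), so v_1 = -12.

-12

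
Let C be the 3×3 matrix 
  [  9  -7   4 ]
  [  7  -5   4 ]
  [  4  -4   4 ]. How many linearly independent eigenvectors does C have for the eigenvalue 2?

1

C − 2I = [[7, -7, 4], [7, -7, 4], [4, -4, 2]].
This matrix has rank 2, so its null space has dimension 3 − 2 = 1.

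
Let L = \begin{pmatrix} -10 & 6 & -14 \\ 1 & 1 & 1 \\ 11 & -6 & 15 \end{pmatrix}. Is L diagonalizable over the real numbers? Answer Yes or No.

Characteristic polynomial: p(t) = t^3 - 6t^2 + 9t - 4 = (t - 4)(t - 1)^2.
t = 1 has algebraic multiplicity 2; rank(L − 1I) = 2, so geometric multiplicity = 1.
Geometric multiplicity < algebraic multiplicity, so L is not diagonalizable.

No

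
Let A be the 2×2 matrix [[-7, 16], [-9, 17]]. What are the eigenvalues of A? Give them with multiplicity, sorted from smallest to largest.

Characteristic polynomial: p(r) = r^2 - 10r + 25 = (r - 5)^2.
Roots (with multiplicity): 5, 5.

5, 5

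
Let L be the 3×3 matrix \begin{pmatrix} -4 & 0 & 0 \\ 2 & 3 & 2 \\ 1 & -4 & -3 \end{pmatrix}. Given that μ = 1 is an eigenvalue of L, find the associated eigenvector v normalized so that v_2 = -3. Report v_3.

3

L − 1I = [[-5, 0, 0], [2, 2, 2], [1, -4, -4]].
Solving (L − 1I)v = 0 gives the eigenspace spanned by (0, -3, 3).
With v_2 = -3, v = (0, -3, 3), so v_3 = 3.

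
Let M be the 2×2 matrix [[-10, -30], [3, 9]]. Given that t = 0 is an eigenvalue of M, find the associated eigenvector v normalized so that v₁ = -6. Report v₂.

2

M = [[-10, -30], [3, 9]].
Solving (M)v = 0 gives the eigenspace spanned by (-6, 2).
With v₁ = -6, v = (-6, 2), so v₂ = 2.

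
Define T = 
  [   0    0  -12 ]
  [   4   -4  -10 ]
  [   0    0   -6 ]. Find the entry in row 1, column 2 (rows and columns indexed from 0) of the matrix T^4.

Characteristic polynomial: μ^3 + 10μ^2 + 24μ = μ(μ + 4)(μ + 6), so the eigenvalues are -6, -4, 0.
μ=0: eigenvector (1, 1, 0).
μ=-6: eigenvector (2, 1, 1).
μ=-4: eigenvector (0, 1, 0).
P = [[1, 2, 0], [1, 1, 1], [0, 1, 0]], D = diag(0, -6, -4), P⁻¹ = [[1, 0, -2], [0, 0, 1], [-1, 1, 1]].
T⁴ = P·diag(0, 1296, 256)·P⁻¹ = [[0, 0, 2592], [-256, 256, 1552], [0, 0, 1296]].
The requested entry is 1552.

1552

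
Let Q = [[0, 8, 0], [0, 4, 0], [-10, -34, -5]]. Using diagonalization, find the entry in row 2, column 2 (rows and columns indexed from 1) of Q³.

64

Characteristic polynomial: t^3 + t^2 - 20t = t(t - 4)(t + 5), so the eigenvalues are -5, 0, 4.
t=0: eigenvector (1, 0, -2).
t=4: eigenvector (2, 1, -6).
t=-5: eigenvector (0, 0, 1).
P = [[1, 2, 0], [0, 1, 0], [-2, -6, 1]], D = diag(0, 4, -5), P⁻¹ = [[1, -2, 0], [0, 1, 0], [2, 2, 1]].
Q³ = P·diag(0, 64, -125)·P⁻¹ = [[0, 128, 0], [0, 64, 0], [-250, -634, -125]].
The requested entry is 64.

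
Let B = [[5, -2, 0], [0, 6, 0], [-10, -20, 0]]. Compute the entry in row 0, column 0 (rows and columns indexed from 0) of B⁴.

625

Characteristic polynomial: λ^3 - 11λ^2 + 30λ = λ(λ - 6)(λ - 5), so the eigenvalues are 0, 5, 6.
λ=0: eigenvector (0, 0, 1).
λ=6: eigenvector (-2, 1, 0).
λ=5: eigenvector (1, 0, -2).
P = [[0, -2, 1], [0, 1, 0], [1, 0, -2]], D = diag(0, 6, 5), P⁻¹ = [[2, 4, 1], [0, 1, 0], [1, 2, 0]].
B⁴ = P·diag(0, 1296, 625)·P⁻¹ = [[625, -1342, 0], [0, 1296, 0], [-1250, -2500, 0]].
The requested entry is 625.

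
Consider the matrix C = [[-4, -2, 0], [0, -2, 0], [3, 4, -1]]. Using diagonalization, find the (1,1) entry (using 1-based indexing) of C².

16

Characteristic polynomial: μ^3 + 7μ^2 + 14μ + 8 = (μ + 1)(μ + 2)(μ + 4), so the eigenvalues are -4, -2, -1.
μ=-1: eigenvector (0, 0, -1).
μ=-2: eigenvector (-1, 1, -1).
μ=-4: eigenvector (1, 0, -1).
P = [[0, -1, 1], [0, 1, 0], [-1, -1, -1]], D = diag(-1, -2, -4), P⁻¹ = [[-1, -2, -1], [0, 1, 0], [1, 1, 0]].
C² = P·diag(1, 4, 16)·P⁻¹ = [[16, 12, 0], [0, 4, 0], [-15, -18, 1]].
The requested entry is 16.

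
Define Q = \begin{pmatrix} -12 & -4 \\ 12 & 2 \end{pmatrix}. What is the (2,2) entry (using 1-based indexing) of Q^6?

Characteristic polynomial: s^2 + 10s + 24 = (s + 4)(s + 6), so the eigenvalues are -6, -4.
s=-4: eigenvector (-1, 2).
s=-6: eigenvector (-2, 3).
P = [[-1, -2], [2, 3]], D = diag(-4, -6), P⁻¹ = [[3, 2], [-2, -1]].
Q⁶ = P·diag(4096, 46656)·P⁻¹ = [[174336, 85120], [-255360, -123584]].
The requested entry is -123584.

-123584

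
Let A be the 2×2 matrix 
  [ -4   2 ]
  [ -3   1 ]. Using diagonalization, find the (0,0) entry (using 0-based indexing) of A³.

-22

Characteristic polynomial: μ^2 + 3μ + 2 = (μ + 1)(μ + 2), so the eigenvalues are -2, -1.
μ=-1: eigenvector (2, 3).
μ=-2: eigenvector (1, 1).
P = [[2, 1], [3, 1]], D = diag(-1, -2), P⁻¹ = [[-1, 1], [3, -2]].
A³ = P·diag(-1, -8)·P⁻¹ = [[-22, 14], [-21, 13]].
The requested entry is -22.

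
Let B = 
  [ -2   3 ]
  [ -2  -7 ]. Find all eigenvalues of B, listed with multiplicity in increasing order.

-5, -4

Characteristic polynomial: p(s) = s^2 + 9s + 20 = (s + 4)(s + 5).
Roots (with multiplicity): -5, -4.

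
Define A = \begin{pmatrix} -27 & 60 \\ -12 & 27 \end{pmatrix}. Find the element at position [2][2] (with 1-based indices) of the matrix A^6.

729

Characteristic polynomial: μ^2 - 9 = (μ - 3)(μ + 3), so the eigenvalues are -3, 3.
μ=3: eigenvector (2, 1).
μ=-3: eigenvector (5, 2).
P = [[2, 5], [1, 2]], D = diag(3, -3), P⁻¹ = [[-2, 5], [1, -2]].
A⁶ = P·diag(729, 729)·P⁻¹ = [[729, 0], [0, 729]].
The requested entry is 729.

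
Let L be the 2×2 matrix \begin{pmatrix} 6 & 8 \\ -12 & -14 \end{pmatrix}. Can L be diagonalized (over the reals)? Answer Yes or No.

Yes

Characteristic polynomial: p(r) = r^2 + 8r + 12 = (r + 2)(r + 6).
All 2 eigenvalues are distinct, so L is diagonalizable.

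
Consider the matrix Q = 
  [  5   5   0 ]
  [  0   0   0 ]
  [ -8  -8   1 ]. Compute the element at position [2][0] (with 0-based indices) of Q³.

-248

Characteristic polynomial: t^3 - 6t^2 + 5t = t(t - 5)(t - 1), so the eigenvalues are 0, 1, 5.
t=0: eigenvector (1, -1, 0).
t=5: eigenvector (1, 0, -2).
t=1: eigenvector (0, 0, 1).
P = [[1, 1, 0], [-1, 0, 0], [0, -2, 1]], D = diag(0, 5, 1), P⁻¹ = [[0, -1, 0], [1, 1, 0], [2, 2, 1]].
Q³ = P·diag(0, 125, 1)·P⁻¹ = [[125, 125, 0], [0, 0, 0], [-248, -248, 1]].
The requested entry is -248.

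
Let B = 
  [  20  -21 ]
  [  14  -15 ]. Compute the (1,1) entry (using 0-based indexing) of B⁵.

Characteristic polynomial: λ^2 - 5λ - 6 = (λ - 6)(λ + 1), so the eigenvalues are -1, 6.
λ=6: eigenvector (-3, -2).
λ=-1: eigenvector (1, 1).
P = [[-3, 1], [-2, 1]], D = diag(6, -1), P⁻¹ = [[-1, 1], [-2, 3]].
B⁵ = P·diag(7776, -1)·P⁻¹ = [[23330, -23331], [15554, -15555]].
The requested entry is -15555.

-15555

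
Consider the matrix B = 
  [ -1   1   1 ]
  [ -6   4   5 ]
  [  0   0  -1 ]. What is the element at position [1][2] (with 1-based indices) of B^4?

Characteristic polynomial: s^3 - 2s^2 - s + 2 = (s - 2)(s - 1)(s + 1), so the eigenvalues are -1, 1, 2.
s=1: eigenvector (1, 2, 0).
s=2: eigenvector (1, 3, 0).
s=-1: eigenvector (0, -1, 1).
P = [[1, 1, 0], [2, 3, -1], [0, 0, 1]], D = diag(1, 2, -1), P⁻¹ = [[3, -1, -1], [-2, 1, 1], [0, 0, 1]].
B⁴ = P·diag(1, 16, 1)·P⁻¹ = [[-29, 15, 15], [-90, 46, 45], [0, 0, 1]].
The requested entry is 15.

15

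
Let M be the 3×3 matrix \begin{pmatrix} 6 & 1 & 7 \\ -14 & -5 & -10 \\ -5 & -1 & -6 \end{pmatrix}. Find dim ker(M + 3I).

1

M + 3I = [[9, 1, 7], [-14, -2, -10], [-5, -1, -3]].
This matrix has rank 2, so its null space has dimension 3 − 2 = 1.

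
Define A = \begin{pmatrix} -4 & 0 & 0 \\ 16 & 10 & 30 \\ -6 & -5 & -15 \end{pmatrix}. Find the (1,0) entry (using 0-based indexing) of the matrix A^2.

Characteristic polynomial: μ^3 + 9μ^2 + 20μ = μ(μ + 4)(μ + 5), so the eigenvalues are -5, -4, 0.
μ=0: eigenvector (0, 3, -1).
μ=-4: eigenvector (1, 1, -1).
μ=-5: eigenvector (0, -2, 1).
P = [[0, 1, 0], [3, 1, -2], [-1, -1, 1]], D = diag(0, -4, -5), P⁻¹ = [[1, 1, 2], [1, 0, 0], [2, 1, 3]].
A² = P·diag(0, 16, 25)·P⁻¹ = [[16, 0, 0], [-84, -50, -150], [34, 25, 75]].
The requested entry is -84.

-84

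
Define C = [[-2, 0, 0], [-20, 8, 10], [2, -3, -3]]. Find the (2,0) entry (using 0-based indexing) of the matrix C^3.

158

Characteristic polynomial: s^3 - 3s^2 - 4s + 12 = (s - 3)(s - 2)(s + 2), so the eigenvalues are -2, 2, 3.
s=-2: eigenvector (1, 0, 2).
s=2: eigenvector (0, -5, 3).
s=3: eigenvector (0, -2, 1).
P = [[1, 0, 0], [0, -5, -2], [2, 3, 1]], D = diag(-2, 2, 3), P⁻¹ = [[1, 0, 0], [-4, 1, 2], [10, -3, -5]].
C³ = P·diag(-8, 8, 27)·P⁻¹ = [[-8, 0, 0], [-380, 122, 190], [158, -57, -87]].
The requested entry is 158.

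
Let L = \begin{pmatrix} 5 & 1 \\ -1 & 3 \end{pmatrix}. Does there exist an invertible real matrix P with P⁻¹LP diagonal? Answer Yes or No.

Characteristic polynomial: p(r) = r^2 - 8r + 16 = (r - 4)^2.
r = 4 has algebraic multiplicity 2; rank(L − 4I) = 1, so geometric multiplicity = 1.
Geometric multiplicity < algebraic multiplicity, so L is not diagonalizable.

No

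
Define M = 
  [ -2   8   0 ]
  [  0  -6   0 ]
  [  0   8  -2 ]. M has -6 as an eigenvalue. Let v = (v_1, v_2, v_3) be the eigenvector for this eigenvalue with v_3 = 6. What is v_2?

M + 6I = [[4, 8, 0], [0, 0, 0], [0, 8, 4]].
Solving (M + 6I)v = 0 gives the eigenspace spanned by (6, -3, 6).
With v_3 = 6, v = (6, -3, 6), so v_2 = -3.

-3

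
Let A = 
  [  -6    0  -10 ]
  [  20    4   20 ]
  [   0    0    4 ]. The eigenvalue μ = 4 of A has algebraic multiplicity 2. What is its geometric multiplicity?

2

A − 4I = [[-10, 0, -10], [20, 0, 20], [0, 0, 0]].
This matrix has rank 1, so its null space has dimension 3 − 1 = 2.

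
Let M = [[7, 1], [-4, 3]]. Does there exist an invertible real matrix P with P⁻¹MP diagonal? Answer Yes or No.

No

Characteristic polynomial: p(t) = t^2 - 10t + 25 = (t - 5)^2.
t = 5 has algebraic multiplicity 2; rank(M − 5I) = 1, so geometric multiplicity = 1.
Geometric multiplicity < algebraic multiplicity, so M is not diagonalizable.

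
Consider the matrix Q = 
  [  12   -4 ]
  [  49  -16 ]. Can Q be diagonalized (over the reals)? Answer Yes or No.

Characteristic polynomial: p(λ) = λ^2 + 4λ + 4 = (λ + 2)^2.
λ = -2 has algebraic multiplicity 2; rank(Q + 2I) = 1, so geometric multiplicity = 1.
Geometric multiplicity < algebraic multiplicity, so Q is not diagonalizable.

No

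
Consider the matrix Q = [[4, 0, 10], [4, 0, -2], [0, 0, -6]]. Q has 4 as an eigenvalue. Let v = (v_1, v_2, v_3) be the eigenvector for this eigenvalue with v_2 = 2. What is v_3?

Q − 4I = [[0, 0, 10], [4, -4, -2], [0, 0, -10]].
Solving (Q − 4I)v = 0 gives the eigenspace spanned by (2, 2, 0).
With v_2 = 2, v = (2, 2, 0), so v_3 = 0.

0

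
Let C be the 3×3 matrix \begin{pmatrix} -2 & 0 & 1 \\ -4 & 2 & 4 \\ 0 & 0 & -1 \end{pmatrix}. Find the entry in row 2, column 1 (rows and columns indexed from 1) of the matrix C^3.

-16

Characteristic polynomial: s^3 + s^2 - 4s - 4 = (s - 2)(s + 1)(s + 2), so the eigenvalues are -2, -1, 2.
s=-1: eigenvector (1, 0, 1).
s=2: eigenvector (0, 1, 0).
s=-2: eigenvector (-1, -1, 0).
P = [[1, 0, -1], [0, 1, -1], [1, 0, 0]], D = diag(-1, 2, -2), P⁻¹ = [[0, 0, 1], [-1, 1, 1], [-1, 0, 1]].
C³ = P·diag(-1, 8, -8)·P⁻¹ = [[-8, 0, 7], [-16, 8, 16], [0, 0, -1]].
The requested entry is -16.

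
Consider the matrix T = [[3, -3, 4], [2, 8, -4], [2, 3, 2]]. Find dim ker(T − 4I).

1

T − 4I = [[-1, -3, 4], [2, 4, -4], [2, 3, -2]].
This matrix has rank 2, so its null space has dimension 3 − 2 = 1.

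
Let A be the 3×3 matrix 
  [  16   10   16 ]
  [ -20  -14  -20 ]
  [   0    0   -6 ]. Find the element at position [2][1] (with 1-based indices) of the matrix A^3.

Characteristic polynomial: λ^3 + 4λ^2 - 36λ - 144 = (λ - 6)(λ + 4)(λ + 6), so the eigenvalues are -6, -4, 6.
λ=6: eigenvector (1, -1, 0).
λ=-4: eigenvector (-1, 2, 0).
λ=-6: eigenvector (-3, 5, 1).
P = [[1, -1, -3], [-1, 2, 5], [0, 0, 1]], D = diag(6, -4, -6), P⁻¹ = [[2, 1, 1], [1, 1, -2], [0, 0, 1]].
A³ = P·diag(216, -64, -216)·P⁻¹ = [[496, 280, 736], [-560, -344, -1040], [0, 0, -216]].
The requested entry is -560.

-560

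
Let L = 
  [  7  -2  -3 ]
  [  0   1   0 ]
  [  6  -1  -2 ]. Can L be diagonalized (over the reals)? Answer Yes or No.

No

Characteristic polynomial: p(s) = s^3 - 6s^2 + 9s - 4 = (s - 4)(s - 1)^2.
s = 1 has algebraic multiplicity 2; rank(L − 1I) = 2, so geometric multiplicity = 1.
Geometric multiplicity < algebraic multiplicity, so L is not diagonalizable.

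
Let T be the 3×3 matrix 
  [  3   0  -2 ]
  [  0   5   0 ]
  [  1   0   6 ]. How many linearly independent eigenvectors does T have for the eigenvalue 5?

T − 5I = [[-2, 0, -2], [0, 0, 0], [1, 0, 1]].
This matrix has rank 1, so its null space has dimension 3 − 1 = 2.

2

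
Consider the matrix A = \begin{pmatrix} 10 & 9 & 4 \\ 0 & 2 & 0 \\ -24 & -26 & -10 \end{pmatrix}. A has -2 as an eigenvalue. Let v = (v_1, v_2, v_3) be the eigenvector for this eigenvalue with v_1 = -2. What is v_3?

6

A + 2I = [[12, 9, 4], [0, 4, 0], [-24, -26, -8]].
Solving (A + 2I)v = 0 gives the eigenspace spanned by (-2, 0, 6).
With v_1 = -2, v = (-2, 0, 6), so v_3 = 6.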